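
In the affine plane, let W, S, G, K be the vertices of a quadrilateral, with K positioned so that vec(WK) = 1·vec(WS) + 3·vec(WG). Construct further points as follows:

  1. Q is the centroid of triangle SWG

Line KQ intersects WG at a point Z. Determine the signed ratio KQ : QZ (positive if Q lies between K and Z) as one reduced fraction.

KQ:QZ = 2

Assign W = (0, 0), S = (1, 0), G = (0, 1), K = (1, 3) — the answer is frame-independent, so this choice is without loss of generality.
1. Q is the centroid of triangle SWG ⇒ Q = (1/3, 1/3)
line KQ meets WG at Z = (0, -1)
Q = K + t·(Z−K) with t = 2/3, so KQ:QZ = 2/3:1/3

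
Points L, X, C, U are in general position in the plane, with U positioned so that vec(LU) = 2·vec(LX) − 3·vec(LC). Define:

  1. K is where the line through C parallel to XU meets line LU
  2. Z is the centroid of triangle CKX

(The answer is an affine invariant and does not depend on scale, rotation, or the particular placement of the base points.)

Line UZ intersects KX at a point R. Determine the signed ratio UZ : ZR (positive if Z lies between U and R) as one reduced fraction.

UZ:ZR = -11/2

Set L = (0, 0), X = (1, 0), C = (0, 1), U = (2, -3); any affine frame gives the same invariant.
1. K is where the line through C parallel to XU meets line LU ⇒ K = (2/3, -1)
2. Z is the centroid of triangle CKX ⇒ Z = (5/9, 0)
line UZ meets KX at R = (9/11, -6/11)
Z = U + t·(R−U) with t = 11/9, so UZ:ZR = 11/9:-2/9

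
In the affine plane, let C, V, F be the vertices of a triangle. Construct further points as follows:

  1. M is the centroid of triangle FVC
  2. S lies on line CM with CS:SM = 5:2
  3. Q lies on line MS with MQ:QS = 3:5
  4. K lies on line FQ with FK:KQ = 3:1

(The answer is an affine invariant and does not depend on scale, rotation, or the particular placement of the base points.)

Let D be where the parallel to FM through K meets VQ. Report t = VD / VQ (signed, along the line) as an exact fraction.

t = 121/124

Assign C = (0, 0), V = (1, 0), F = (0, 1) — the answer is frame-independent, so this choice is without loss of generality.
1. M is the centroid of triangle FVC ⇒ M = (1/3, 1/3)
2. S lies on line CM with CS:SM = 5:2 ⇒ S = (5/21, 5/21)
3. Q lies on line MS with MQ:QS = 3:5 ⇒ Q = (25/84, 25/84)
4. K lies on line FQ with FK:KQ = 3:1 ⇒ K = (25/112, 53/112)
through K parallel to FM: direction (1/3, -2/3); meets VQ at D = (3277/10416, 3025/10416)
D = V + t·(Q−V) with t = 121/124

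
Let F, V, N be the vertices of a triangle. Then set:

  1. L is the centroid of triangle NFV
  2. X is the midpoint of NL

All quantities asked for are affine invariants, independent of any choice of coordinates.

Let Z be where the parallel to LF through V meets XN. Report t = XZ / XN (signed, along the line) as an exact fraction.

t = -3

Work in coordinates with F = (0, 0), V = (1, 0), N = (0, 1).
1. L is the centroid of triangle NFV ⇒ L = (1/3, 1/3)
2. X is the midpoint of NL ⇒ X = (1/6, 2/3)
through V parallel to LF: direction (-1/3, -1/3); meets XN at Z = (2/3, -1/3)
Z = X + t·(N−X) with t = -3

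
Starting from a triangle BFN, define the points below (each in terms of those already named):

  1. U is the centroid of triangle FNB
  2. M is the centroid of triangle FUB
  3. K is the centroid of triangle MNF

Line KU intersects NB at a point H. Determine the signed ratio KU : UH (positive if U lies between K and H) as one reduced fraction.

Choose coordinates B = (0, 0), F = (1, 0), N = (0, 1).
1. U is the centroid of triangle FNB ⇒ U = (1/3, 1/3)
2. M is the centroid of triangle FUB ⇒ M = (4/9, 1/9)
3. K is the centroid of triangle MNF ⇒ K = (13/27, 10/27)
line KU meets NB at H = (0, 1/4)
U = K + t·(H−K) with t = 4/13, so KU:UH = 4/13:9/13

KU:UH = 4/9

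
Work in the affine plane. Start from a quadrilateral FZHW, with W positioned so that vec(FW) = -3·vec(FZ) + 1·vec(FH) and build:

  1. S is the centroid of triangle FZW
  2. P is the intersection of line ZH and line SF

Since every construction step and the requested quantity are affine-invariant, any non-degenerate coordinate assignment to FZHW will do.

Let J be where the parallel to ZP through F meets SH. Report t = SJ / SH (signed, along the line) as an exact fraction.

Work in coordinates with F = (0, 0), Z = (1, 0), H = (0, 1), W = (-3, 1).
1. S is the centroid of triangle FZW ⇒ S = (-2/3, 1/3)
2. P is the intersection of line ZH and line SF ⇒ P = (2, -1)
through F parallel to ZP: direction (1, -1); meets SH at J = (-1/2, 1/2)
J = S + t·(H−S) with t = 1/4

t = 1/4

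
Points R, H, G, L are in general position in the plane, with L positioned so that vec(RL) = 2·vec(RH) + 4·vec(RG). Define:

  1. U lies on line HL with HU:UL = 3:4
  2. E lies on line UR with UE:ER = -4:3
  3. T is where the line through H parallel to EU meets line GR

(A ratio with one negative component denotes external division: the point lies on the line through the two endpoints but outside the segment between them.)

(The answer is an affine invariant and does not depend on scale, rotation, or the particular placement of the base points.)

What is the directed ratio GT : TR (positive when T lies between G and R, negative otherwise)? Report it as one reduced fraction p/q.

GT:TR = -11/6

Choose coordinates R = (0, 0), H = (1, 0), G = (0, 1), L = (2, 4).
1. U lies on line HL with HU:UL = 3:4 ⇒ U = (10/7, 12/7)
2. E lies on line UR with UE:ER = -4:3 ⇒ E = (-30/7, -36/7)
3. T is where the line through H parallel to EU meets line GR ⇒ T = (0, -6/5)
T = G + t·(R−G) with t = 11/5, so GT:TR = t:(1−t) = 11/5:-6/5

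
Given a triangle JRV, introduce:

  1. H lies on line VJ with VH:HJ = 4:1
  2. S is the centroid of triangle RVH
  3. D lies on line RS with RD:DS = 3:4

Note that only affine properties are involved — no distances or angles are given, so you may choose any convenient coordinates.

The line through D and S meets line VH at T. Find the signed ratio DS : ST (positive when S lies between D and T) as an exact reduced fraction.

Set J = (0, 0), R = (1, 0), V = (0, 1); any affine frame gives the same invariant.
1. H lies on line VJ with VH:HJ = 4:1 ⇒ H = (0, 1/5)
2. S is the centroid of triangle RVH ⇒ S = (1/3, 2/5)
3. D lies on line RS with RD:DS = 3:4 ⇒ D = (5/7, 6/35)
line DS meets VH at T = (0, 3/5)
S = D + t·(T−D) with t = 8/15, so DS:ST = 8/15:7/15

DS:ST = 8/7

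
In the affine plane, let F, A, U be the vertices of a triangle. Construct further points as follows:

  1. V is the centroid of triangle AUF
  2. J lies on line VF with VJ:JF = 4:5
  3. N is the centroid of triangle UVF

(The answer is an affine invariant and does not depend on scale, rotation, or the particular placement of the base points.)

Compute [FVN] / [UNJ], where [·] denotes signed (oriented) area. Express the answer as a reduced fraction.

[FVN]:[UNJ] = 9

Set F = (0, 0), A = (1, 0), U = (0, 1); any affine frame gives the same invariant.
1. V is the centroid of triangle AUF ⇒ V = (1/3, 1/3)
2. J lies on line VF with VJ:JF = 4:5 ⇒ J = (5/27, 5/27)
3. N is the centroid of triangle UVF ⇒ N = (1/9, 4/9)
2·[FVN] = 1/9, 2·[UNJ] = 1/81
[FVN]:[UNJ] = 1/9:1/81 = 9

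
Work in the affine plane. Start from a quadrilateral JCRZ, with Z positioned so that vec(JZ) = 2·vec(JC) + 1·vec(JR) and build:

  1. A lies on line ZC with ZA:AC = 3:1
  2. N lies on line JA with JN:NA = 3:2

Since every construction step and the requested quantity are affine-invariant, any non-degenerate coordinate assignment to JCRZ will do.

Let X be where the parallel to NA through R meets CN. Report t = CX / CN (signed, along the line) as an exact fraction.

Assign J = (0, 0), C = (1, 0), R = (0, 1), Z = (2, 1) — the answer is frame-independent, so this choice is without loss of generality.
1. A lies on line ZC with ZA:AC = 3:1 ⇒ A = (5/4, 1/4)
2. N lies on line JA with JN:NA = 3:2 ⇒ N = (3/4, 3/20)
through R parallel to NA: direction (1/2, 1/10); meets CN at X = (-1/2, 9/10)
X = C + t·(N−C) with t = 6

t = 6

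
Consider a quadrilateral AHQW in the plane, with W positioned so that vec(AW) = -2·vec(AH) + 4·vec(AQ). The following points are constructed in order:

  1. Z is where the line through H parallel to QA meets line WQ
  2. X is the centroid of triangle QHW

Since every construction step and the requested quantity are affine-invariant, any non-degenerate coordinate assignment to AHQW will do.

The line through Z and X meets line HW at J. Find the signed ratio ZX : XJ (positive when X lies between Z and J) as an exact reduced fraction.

ZX:XJ = 7/2

Choose coordinates A = (0, 0), H = (1, 0), Q = (0, 1), W = (-2, 4).
1. Z is where the line through H parallel to QA meets line WQ ⇒ Z = (1, -1/2)
2. X is the centroid of triangle QHW ⇒ X = (-1/3, 5/3)
line ZX meets HW at J = (-5/7, 16/7)
X = Z + t·(J−Z) with t = 7/9, so ZX:XJ = 7/9:2/9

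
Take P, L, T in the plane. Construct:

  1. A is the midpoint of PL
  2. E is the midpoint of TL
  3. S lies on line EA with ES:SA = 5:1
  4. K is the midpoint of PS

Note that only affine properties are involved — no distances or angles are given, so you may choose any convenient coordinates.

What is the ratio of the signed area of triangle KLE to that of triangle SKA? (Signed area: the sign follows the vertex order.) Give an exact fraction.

[KLE]:[SKA] = 17

Assign P = (0, 0), L = (1, 0), T = (0, 1) — the answer is frame-independent, so this choice is without loss of generality.
1. A is the midpoint of PL ⇒ A = (1/2, 0)
2. E is the midpoint of TL ⇒ E = (1/2, 1/2)
3. S lies on line EA with ES:SA = 5:1 ⇒ S = (1/2, 1/12)
4. K is the midpoint of PS ⇒ K = (1/4, 1/24)
2·[KLE] = 17/48, 2·[SKA] = 1/48
[KLE]:[SKA] = 17/48:1/48 = 17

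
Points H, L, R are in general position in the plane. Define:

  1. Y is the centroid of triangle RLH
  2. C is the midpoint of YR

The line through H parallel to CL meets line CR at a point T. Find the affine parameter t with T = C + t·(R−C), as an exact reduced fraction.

Work in coordinates with H = (0, 0), L = (1, 0), R = (0, 1).
1. Y is the centroid of triangle RLH ⇒ Y = (1/3, 1/3)
2. C is the midpoint of YR ⇒ C = (1/6, 2/3)
through H parallel to CL: direction (5/6, -2/3); meets CR at T = (5/6, -2/3)
T = C + t·(R−C) with t = -4

t = -4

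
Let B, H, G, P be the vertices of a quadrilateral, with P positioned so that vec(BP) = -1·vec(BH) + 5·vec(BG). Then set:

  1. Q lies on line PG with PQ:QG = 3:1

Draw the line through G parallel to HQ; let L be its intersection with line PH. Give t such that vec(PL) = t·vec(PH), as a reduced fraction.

t = 4/3

Choose coordinates B = (0, 0), H = (1, 0), G = (0, 1), P = (-1, 5).
1. Q lies on line PG with PQ:QG = 3:1 ⇒ Q = (-1/4, 2)
through G parallel to HQ: direction (-5/4, 2); meets PH at L = (5/3, -5/3)
L = P + t·(H−P) with t = 4/3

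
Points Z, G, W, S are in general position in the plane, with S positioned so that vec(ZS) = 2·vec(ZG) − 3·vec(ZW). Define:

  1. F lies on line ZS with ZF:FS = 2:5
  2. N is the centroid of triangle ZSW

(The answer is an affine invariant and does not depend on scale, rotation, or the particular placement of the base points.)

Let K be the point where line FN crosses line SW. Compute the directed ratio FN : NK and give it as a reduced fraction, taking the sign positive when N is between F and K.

Work in coordinates with Z = (0, 0), G = (1, 0), W = (0, 1), S = (2, -3).
1. F lies on line ZS with ZF:FS = 2:5 ⇒ F = (4/7, -6/7)
2. N is the centroid of triangle ZSW ⇒ N = (2/3, -2/3)
line FN meets SW at K = (3/4, -1/2)
N = F + t·(K−F) with t = 8/15, so FN:NK = 8/15:7/15

FN:NK = 8/7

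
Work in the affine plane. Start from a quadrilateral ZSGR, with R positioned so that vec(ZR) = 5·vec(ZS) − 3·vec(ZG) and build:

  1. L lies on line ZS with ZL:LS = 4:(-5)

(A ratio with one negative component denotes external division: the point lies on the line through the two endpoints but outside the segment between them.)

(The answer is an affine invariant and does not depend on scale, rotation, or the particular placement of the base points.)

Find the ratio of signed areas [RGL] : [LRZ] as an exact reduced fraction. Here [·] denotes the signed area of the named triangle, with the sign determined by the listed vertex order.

[RGL]:[LRZ] = 7/4

Work in coordinates with Z = (0, 0), S = (1, 0), G = (0, 1), R = (5, -3).
1. L lies on line ZS with ZL:LS = 4:(-5) ⇒ L = (-4, 0)
2·[RGL] = 21, 2·[LRZ] = 12
[RGL]:[LRZ] = 21:12 = 7/4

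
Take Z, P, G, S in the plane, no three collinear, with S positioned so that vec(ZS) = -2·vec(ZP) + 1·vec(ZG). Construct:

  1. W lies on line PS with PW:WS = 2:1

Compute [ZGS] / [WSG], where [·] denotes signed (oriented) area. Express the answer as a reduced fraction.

[ZGS]:[WSG] = -3

Choose coordinates Z = (0, 0), P = (1, 0), G = (0, 1), S = (-2, 1).
1. W lies on line PS with PW:WS = 2:1 ⇒ W = (-1, 2/3)
2·[ZGS] = 2, 2·[WSG] = -2/3
[ZGS]:[WSG] = 2:-2/3 = -3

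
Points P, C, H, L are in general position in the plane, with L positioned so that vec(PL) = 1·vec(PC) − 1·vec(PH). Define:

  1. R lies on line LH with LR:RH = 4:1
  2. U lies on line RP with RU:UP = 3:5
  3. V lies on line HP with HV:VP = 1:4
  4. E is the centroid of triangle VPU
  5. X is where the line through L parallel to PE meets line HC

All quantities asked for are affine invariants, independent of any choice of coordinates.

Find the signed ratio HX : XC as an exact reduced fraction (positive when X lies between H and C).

HX:XC = -57/5

Set P = (0, 0), C = (1, 0), H = (0, 1), L = (1, -1); any affine frame gives the same invariant.
1. R lies on line LH with LR:RH = 4:1 ⇒ R = (1/5, 3/5)
2. U lies on line RP with RU:UP = 3:5 ⇒ U = (1/8, 3/8)
3. V lies on line HP with HV:VP = 1:4 ⇒ V = (0, 4/5)
4. E is the centroid of triangle VPU ⇒ E = (1/24, 47/120)
5. X is where the line through L parallel to PE meets line HC ⇒ X = (57/52, -5/52)
X = H + t·(C−H) with t = 57/52, so HX:XC = t:(1−t) = 57/52:-5/52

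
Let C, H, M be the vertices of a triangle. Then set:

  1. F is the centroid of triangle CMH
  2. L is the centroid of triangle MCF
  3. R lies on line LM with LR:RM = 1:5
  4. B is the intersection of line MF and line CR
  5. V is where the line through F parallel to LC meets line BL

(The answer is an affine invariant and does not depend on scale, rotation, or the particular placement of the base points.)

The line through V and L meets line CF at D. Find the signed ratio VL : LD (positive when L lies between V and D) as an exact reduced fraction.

Work in coordinates with C = (0, 0), H = (1, 0), M = (0, 1).
1. F is the centroid of triangle CMH ⇒ F = (1/3, 1/3)
2. L is the centroid of triangle MCF ⇒ L = (1/9, 4/9)
3. R lies on line LM with LR:RM = 1:5 ⇒ R = (5/54, 29/54)
4. B is the intersection of line MF and line CR ⇒ B = (5/39, 29/39)
5. V is where the line through F parallel to LC meets line BL ⇒ V = (1/27, -23/27)
line VL meets CF at D = (1/11, 1/11)
L = V + t·(D−V) with t = 11/8, so VL:LD = 11/8:-3/8

VL:LD = -11/3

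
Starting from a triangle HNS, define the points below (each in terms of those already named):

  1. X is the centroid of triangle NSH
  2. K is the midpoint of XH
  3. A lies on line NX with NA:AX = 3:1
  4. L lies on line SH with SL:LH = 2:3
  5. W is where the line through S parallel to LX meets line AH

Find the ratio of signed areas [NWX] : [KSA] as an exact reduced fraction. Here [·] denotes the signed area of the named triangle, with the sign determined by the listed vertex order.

[NWX]:[KSA] = -8/13

Choose coordinates H = (0, 0), N = (1, 0), S = (0, 1).
1. X is the centroid of triangle NSH ⇒ X = (1/3, 1/3)
2. K is the midpoint of XH ⇒ K = (1/6, 1/6)
3. A lies on line NX with NA:AX = 3:1 ⇒ A = (1/2, 1/4)
4. L lies on line SH with SL:LH = 2:3 ⇒ L = (0, 3/5)
5. W is where the line through S parallel to LX meets line AH ⇒ W = (10/13, 5/13)
2·[NWX] = 7/39, 2·[KSA] = -7/24
[NWX]:[KSA] = 7/39:-7/24 = -8/13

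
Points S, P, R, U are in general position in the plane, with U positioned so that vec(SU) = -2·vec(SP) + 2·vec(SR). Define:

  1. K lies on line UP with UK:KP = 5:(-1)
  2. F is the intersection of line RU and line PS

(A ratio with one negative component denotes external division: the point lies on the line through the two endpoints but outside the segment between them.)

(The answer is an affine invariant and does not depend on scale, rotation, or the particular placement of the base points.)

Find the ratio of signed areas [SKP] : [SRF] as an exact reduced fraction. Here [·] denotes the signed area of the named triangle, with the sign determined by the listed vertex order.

[SKP]:[SRF] = -1/4

Assign S = (0, 0), P = (1, 0), R = (0, 1), U = (-2, 2) — the answer is frame-independent, so this choice is without loss of generality.
1. K lies on line UP with UK:KP = 5:(-1) ⇒ K = (7/4, -1/2)
2. F is the intersection of line RU and line PS ⇒ F = (2, 0)
2·[SKP] = 1/2, 2·[SRF] = -2
[SKP]:[SRF] = 1/2:-2 = -1/4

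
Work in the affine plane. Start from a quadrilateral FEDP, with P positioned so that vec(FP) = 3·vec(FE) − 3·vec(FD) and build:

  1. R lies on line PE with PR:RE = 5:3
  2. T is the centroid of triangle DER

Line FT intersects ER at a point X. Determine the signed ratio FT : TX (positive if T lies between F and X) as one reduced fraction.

FT:TX = 8

Assign F = (0, 0), E = (1, 0), D = (0, 1), P = (3, -3) — the answer is frame-independent, so this choice is without loss of generality.
1. R lies on line PE with PR:RE = 5:3 ⇒ R = (7/4, -9/8)
2. T is the centroid of triangle DER ⇒ T = (11/12, -1/24)
line FT meets ER at X = (33/32, -3/64)
T = F + t·(X−F) with t = 8/9, so FT:TX = 8/9:1/9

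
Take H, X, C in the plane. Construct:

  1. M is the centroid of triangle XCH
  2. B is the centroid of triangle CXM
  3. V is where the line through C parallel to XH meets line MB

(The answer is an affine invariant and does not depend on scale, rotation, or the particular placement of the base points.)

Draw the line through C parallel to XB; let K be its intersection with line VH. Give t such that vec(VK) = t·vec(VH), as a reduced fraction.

Set H = (0, 0), X = (1, 0), C = (0, 1); any affine frame gives the same invariant.
1. M is the centroid of triangle XCH ⇒ M = (1/3, 1/3)
2. B is the centroid of triangle CXM ⇒ B = (4/9, 4/9)
3. V is where the line through C parallel to XH meets line MB ⇒ V = (1, 1)
through C parallel to XB: direction (-5/9, 4/9); meets VH at K = (5/9, 5/9)
K = V + t·(H−V) with t = 4/9

t = 4/9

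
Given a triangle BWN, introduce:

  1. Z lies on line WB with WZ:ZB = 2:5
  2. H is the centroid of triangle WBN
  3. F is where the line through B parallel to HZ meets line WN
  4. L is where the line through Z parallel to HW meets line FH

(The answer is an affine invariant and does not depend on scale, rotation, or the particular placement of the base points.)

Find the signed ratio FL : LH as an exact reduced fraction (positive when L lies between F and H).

Choose coordinates B = (0, 0), W = (1, 0), N = (0, 1).
1. Z lies on line WB with WZ:ZB = 2:5 ⇒ Z = (5/7, 0)
2. H is the centroid of triangle WBN ⇒ H = (1/3, 1/3)
3. F is where the line through B parallel to HZ meets line WN ⇒ F = (8, -7)
4. L is where the line through Z parallel to HW meets line FH ⇒ L = (95/147, 5/147)
L = F + t·(H−F) with t = 47/49, so FL:LH = t:(1−t) = 47/49:2/49

FL:LH = 47/2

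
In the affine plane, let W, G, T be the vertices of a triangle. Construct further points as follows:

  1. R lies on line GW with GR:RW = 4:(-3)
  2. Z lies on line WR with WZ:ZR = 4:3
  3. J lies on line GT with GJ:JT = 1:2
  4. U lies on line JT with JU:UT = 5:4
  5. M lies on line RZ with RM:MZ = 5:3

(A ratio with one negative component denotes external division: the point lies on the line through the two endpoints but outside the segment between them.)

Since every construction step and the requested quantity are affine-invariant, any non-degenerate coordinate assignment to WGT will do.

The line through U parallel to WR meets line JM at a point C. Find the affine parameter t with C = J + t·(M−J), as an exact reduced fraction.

t = -10/9

Choose coordinates W = (0, 0), G = (1, 0), T = (0, 1).
1. R lies on line GW with GR:RW = 4:(-3) ⇒ R = (-3, 0)
2. Z lies on line WR with WZ:ZR = 4:3 ⇒ Z = (-12/7, 0)
3. J lies on line GT with GJ:JT = 1:2 ⇒ J = (2/3, 1/3)
4. U lies on line JT with JU:UT = 5:4 ⇒ U = (8/27, 19/27)
5. M lies on line RZ with RM:MZ = 5:3 ⇒ M = (-123/56, 0)
through U parallel to WR: direction (-3, 0); meets JM at C = (2909/756, 19/27)
C = J + t·(M−J) with t = -10/9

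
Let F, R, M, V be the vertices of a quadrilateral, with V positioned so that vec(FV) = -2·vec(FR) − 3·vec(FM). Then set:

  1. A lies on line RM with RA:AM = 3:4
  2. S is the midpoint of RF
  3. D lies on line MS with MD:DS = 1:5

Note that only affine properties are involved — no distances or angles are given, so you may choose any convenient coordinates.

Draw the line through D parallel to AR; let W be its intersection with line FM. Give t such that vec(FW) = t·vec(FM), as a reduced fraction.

t = 11/12

Choose coordinates F = (0, 0), R = (1, 0), M = (0, 1), V = (-2, -3).
1. A lies on line RM with RA:AM = 3:4 ⇒ A = (4/7, 3/7)
2. S is the midpoint of RF ⇒ S = (1/2, 0)
3. D lies on line MS with MD:DS = 1:5 ⇒ D = (1/12, 5/6)
through D parallel to AR: direction (3/7, -3/7); meets FM at W = (0, 11/12)
W = F + t·(M−F) with t = 11/12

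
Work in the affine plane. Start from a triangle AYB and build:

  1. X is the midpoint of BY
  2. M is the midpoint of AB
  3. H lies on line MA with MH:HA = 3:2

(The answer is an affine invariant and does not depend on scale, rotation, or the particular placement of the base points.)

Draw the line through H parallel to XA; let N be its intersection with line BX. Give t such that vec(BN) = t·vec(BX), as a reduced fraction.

t = 4/5

Assign A = (0, 0), Y = (1, 0), B = (0, 1) — the answer is frame-independent, so this choice is without loss of generality.
1. X is the midpoint of BY ⇒ X = (1/2, 1/2)
2. M is the midpoint of AB ⇒ M = (0, 1/2)
3. H lies on line MA with MH:HA = 3:2 ⇒ H = (0, 1/5)
through H parallel to XA: direction (-1/2, -1/2); meets BX at N = (2/5, 3/5)
N = B + t·(X−B) with t = 4/5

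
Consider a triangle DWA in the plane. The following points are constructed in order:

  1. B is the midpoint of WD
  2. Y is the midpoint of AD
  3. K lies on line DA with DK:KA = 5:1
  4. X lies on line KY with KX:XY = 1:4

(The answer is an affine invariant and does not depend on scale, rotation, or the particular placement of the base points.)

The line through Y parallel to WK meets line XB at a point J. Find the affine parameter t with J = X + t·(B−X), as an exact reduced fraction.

Work in coordinates with D = (0, 0), W = (1, 0), A = (0, 1).
1. B is the midpoint of WD ⇒ B = (1/2, 0)
2. Y is the midpoint of AD ⇒ Y = (0, 1/2)
3. K lies on line DA with DK:KA = 5:1 ⇒ K = (0, 5/6)
4. X lies on line KY with KX:XY = 1:4 ⇒ X = (0, 23/30)
through Y parallel to WK: direction (-1, 5/6); meets XB at J = (8/21, 23/126)
J = X + t·(B−X) with t = 16/21

t = 16/21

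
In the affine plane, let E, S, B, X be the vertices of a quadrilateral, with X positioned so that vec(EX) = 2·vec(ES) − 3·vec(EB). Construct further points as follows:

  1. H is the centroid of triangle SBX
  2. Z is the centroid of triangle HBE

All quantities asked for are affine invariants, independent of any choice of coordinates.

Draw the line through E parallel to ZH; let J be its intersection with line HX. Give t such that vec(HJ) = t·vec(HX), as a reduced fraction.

Assign E = (0, 0), S = (1, 0), B = (0, 1), X = (2, -3) — the answer is frame-independent, so this choice is without loss of generality.
1. H is the centroid of triangle SBX ⇒ H = (1, -2/3)
2. Z is the centroid of triangle HBE ⇒ Z = (1/3, 1/9)
through E parallel to ZH: direction (2/3, -7/9); meets HX at J = (10/7, -5/3)
J = H + t·(X−H) with t = 3/7

t = 3/7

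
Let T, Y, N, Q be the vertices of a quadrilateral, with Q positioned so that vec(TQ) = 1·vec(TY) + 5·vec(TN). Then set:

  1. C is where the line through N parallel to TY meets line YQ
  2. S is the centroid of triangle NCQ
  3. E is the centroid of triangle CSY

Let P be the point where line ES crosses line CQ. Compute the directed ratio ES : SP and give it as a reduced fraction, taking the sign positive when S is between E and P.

ES:SP = -2/3

Work in coordinates with T = (0, 0), Y = (1, 0), N = (0, 1), Q = (1, 5).
1. C is where the line through N parallel to TY meets line YQ ⇒ C = (1, 1)
2. S is the centroid of triangle NCQ ⇒ S = (2/3, 7/3)
3. E is the centroid of triangle CSY ⇒ E = (8/9, 10/9)
line ES meets CQ at P = (1, 1/2)
S = E + t·(P−E) with t = -2, so ES:SP = -2:3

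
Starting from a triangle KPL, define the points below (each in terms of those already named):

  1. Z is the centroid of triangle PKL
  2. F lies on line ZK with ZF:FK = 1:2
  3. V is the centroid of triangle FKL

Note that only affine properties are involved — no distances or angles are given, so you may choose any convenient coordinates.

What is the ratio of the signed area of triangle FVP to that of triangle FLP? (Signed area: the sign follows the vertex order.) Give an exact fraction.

[FVP]:[FLP] = 1/5

Assign K = (0, 0), P = (1, 0), L = (0, 1) — the answer is frame-independent, so this choice is without loss of generality.
1. Z is the centroid of triangle PKL ⇒ Z = (1/3, 1/3)
2. F lies on line ZK with ZF:FK = 1:2 ⇒ F = (2/9, 2/9)
3. V is the centroid of triangle FKL ⇒ V = (2/27, 11/27)
2·[FVP] = -1/9, 2·[FLP] = -5/9
[FVP]:[FLP] = -1/9:-5/9 = 1/5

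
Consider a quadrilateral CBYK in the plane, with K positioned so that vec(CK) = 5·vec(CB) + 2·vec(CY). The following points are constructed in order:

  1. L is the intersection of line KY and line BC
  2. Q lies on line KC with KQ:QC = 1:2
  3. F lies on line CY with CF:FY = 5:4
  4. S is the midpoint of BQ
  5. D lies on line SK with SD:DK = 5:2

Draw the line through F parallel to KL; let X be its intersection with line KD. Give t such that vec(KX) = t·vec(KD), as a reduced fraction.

Set C = (0, 0), B = (1, 0), Y = (0, 1), K = (5, 2); any affine frame gives the same invariant.
1. L is the intersection of line KY and line BC ⇒ L = (-5, 0)
2. Q lies on line KC with KQ:QC = 1:2 ⇒ Q = (10/3, 4/3)
3. F lies on line CY with CF:FY = 5:4 ⇒ F = (0, 5/9)
4. S is the midpoint of BQ ⇒ S = (13/6, 2/3)
5. D lies on line SK with SD:DK = 5:2 ⇒ D = (88/21, 34/21)
through F parallel to KL: direction (-10, -2); meets KD at X = (695/207, 254/207)
X = K + t·(D−K) with t = 140/69

t = 140/69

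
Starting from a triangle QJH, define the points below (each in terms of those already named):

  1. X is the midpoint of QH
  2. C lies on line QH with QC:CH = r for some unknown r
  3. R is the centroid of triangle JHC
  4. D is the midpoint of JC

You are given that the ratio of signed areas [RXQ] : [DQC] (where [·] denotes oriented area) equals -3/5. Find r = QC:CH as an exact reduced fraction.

r = 5/4

Work in coordinates with Q = (0, 0), J = (1, 0), H = (0, 1).
1. X is the midpoint of QH ⇒ X = (0, 1/2)
2. With QC:CH = r, write λ = r/(r+1) so C = Q + λ·(H−Q); C is affine-linear in λ
3. R is the centroid of triangle JHC ⇒ R is an affine combination of earlier points and hence also affine-linear in λ
4. D is the midpoint of JC ⇒ D is an affine combination of earlier points and hence also affine-linear in λ
Every point depending on C is an affine combination of C and λ-independent points, so each such coordinate is linear in λ; the λ² term in each signed area is a multiple of (H−Q)×(H−Q) = 0, so 2·[RXQ] and 2·[DQC] are each linear in λ. Evaluating at λ=0 and λ=1:
  2·[RXQ] = 1/6,   2·[DQC] = -1/2·λ
So [RXQ]:[DQC] = (1/6) / (-1/2·λ). Setting this equal to -3/5:
  1/6 = -3/5·(-1/2·λ)  ⇒  λ = 5/9
Then r = λ/(1−λ) = (5/9)/(4/9) = 5/4. Check: with r = 5/4, C = (0, 5/9) and [RXQ]:[DQC] = -3/5 as required.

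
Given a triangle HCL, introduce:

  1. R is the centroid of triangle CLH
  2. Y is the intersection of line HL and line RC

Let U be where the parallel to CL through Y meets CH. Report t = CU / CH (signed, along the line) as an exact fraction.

t = 1/2

Set H = (0, 0), C = (1, 0), L = (0, 1); any affine frame gives the same invariant.
1. R is the centroid of triangle CLH ⇒ R = (1/3, 1/3)
2. Y is the intersection of line HL and line RC ⇒ Y = (0, 1/2)
through Y parallel to CL: direction (-1, 1); meets CH at U = (1/2, 0)
U = C + t·(H−C) with t = 1/2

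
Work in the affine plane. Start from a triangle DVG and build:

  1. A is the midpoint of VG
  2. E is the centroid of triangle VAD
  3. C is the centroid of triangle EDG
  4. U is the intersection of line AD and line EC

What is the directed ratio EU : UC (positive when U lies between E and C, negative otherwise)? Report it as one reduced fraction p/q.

EU:UC = 3/2

Choose coordinates D = (0, 0), V = (1, 0), G = (0, 1).
1. A is the midpoint of VG ⇒ A = (1/2, 1/2)
2. E is the centroid of triangle VAD ⇒ E = (1/2, 1/6)
3. C is the centroid of triangle EDG ⇒ C = (1/6, 7/18)
4. U is the intersection of line AD and line EC ⇒ U = (3/10, 3/10)
U = E + t·(C−E) with t = 3/5, so EU:UC = t:(1−t) = 3/5:2/5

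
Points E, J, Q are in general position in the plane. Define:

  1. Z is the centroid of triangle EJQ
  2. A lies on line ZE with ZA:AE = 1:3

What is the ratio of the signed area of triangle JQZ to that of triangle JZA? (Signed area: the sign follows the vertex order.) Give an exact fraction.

[JQZ]:[JZA] = 4

Choose coordinates E = (0, 0), J = (1, 0), Q = (0, 1).
1. Z is the centroid of triangle EJQ ⇒ Z = (1/3, 1/3)
2. A lies on line ZE with ZA:AE = 1:3 ⇒ A = (1/4, 1/4)
2·[JQZ] = 1/3, 2·[JZA] = 1/12
[JQZ]:[JZA] = 1/3:1/12 = 4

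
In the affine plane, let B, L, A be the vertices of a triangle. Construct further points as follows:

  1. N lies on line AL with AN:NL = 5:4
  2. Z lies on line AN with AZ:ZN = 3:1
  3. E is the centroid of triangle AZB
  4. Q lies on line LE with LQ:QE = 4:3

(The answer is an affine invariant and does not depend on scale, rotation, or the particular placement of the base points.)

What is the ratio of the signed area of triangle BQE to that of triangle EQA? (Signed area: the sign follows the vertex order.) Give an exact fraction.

[BQE]:[EQA] = 19/12

Work in coordinates with B = (0, 0), L = (1, 0), A = (0, 1).
1. N lies on line AL with AN:NL = 5:4 ⇒ N = (5/9, 4/9)
2. Z lies on line AN with AZ:ZN = 3:1 ⇒ Z = (5/12, 7/12)
3. E is the centroid of triangle AZB ⇒ E = (5/36, 19/36)
4. Q lies on line LE with LQ:QE = 4:3 ⇒ Q = (32/63, 19/63)
2·[BQE] = 19/84, 2·[EQA] = 1/7
[BQE]:[EQA] = 19/84:1/7 = 19/12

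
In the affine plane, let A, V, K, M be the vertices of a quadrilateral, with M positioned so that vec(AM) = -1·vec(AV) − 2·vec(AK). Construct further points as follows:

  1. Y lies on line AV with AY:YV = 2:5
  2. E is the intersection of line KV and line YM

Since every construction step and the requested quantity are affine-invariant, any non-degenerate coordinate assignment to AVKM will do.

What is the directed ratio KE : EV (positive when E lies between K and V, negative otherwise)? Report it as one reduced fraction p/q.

Choose coordinates A = (0, 0), V = (1, 0), K = (0, 1), M = (-1, -2).
1. Y lies on line AV with AY:YV = 2:5 ⇒ Y = (2/7, 0)
2. E is the intersection of line KV and line YM ⇒ E = (13/23, 10/23)
E = K + t·(V−K) with t = 13/23, so KE:EV = t:(1−t) = 13/23:10/23

KE:EV = 13/10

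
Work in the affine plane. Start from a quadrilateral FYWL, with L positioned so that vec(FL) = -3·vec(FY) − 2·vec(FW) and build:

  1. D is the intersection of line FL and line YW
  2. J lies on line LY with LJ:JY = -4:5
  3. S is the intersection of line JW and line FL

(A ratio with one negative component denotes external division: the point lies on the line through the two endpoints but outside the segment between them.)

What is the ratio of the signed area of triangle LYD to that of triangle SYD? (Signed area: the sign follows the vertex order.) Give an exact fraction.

Choose coordinates F = (0, 0), Y = (1, 0), W = (0, 1), L = (-3, -2).
1. D is the intersection of line FL and line YW ⇒ D = (3/5, 2/5)
2. J lies on line LY with LJ:JY = -4:5 ⇒ J = (-19, -10)
3. S is the intersection of line JW and line FL ⇒ S = (57/5, 38/5)
2·[LYD] = 12/5, 2·[SYD] = -36/5
[LYD]:[SYD] = 12/5:-36/5 = -1/3

[LYD]:[SYD] = -1/3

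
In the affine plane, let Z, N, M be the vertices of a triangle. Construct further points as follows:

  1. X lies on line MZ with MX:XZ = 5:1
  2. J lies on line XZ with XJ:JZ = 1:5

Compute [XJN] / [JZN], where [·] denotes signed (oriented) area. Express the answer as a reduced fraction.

[XJN]:[JZN] = 1/5

Assign Z = (0, 0), N = (1, 0), M = (0, 1) — the answer is frame-independent, so this choice is without loss of generality.
1. X lies on line MZ with MX:XZ = 5:1 ⇒ X = (0, 1/6)
2. J lies on line XZ with XJ:JZ = 1:5 ⇒ J = (0, 5/36)
2·[XJN] = 1/36, 2·[JZN] = 5/36
[XJN]:[JZN] = 1/36:5/36 = 1/5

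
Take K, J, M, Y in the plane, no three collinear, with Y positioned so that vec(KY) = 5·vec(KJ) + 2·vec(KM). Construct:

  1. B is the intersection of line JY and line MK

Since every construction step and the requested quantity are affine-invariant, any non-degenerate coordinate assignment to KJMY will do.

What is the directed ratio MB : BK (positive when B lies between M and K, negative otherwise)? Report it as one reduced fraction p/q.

MB:BK = -3

Set K = (0, 0), J = (1, 0), M = (0, 1), Y = (5, 2); any affine frame gives the same invariant.
1. B is the intersection of line JY and line MK ⇒ B = (0, -1/2)
B = M + t·(K−M) with t = 3/2, so MB:BK = t:(1−t) = 3/2:-1/2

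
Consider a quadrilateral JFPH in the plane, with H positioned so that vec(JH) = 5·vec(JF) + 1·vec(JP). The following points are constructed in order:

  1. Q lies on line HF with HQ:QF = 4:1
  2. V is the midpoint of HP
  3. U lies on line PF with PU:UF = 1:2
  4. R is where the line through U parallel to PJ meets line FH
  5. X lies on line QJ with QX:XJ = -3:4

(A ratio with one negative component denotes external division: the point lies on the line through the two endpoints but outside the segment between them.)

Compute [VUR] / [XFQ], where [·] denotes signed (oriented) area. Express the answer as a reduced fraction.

[VUR]:[XFQ] = -325/108

Choose coordinates J = (0, 0), F = (1, 0), P = (0, 1), H = (5, 1).
1. Q lies on line HF with HQ:QF = 4:1 ⇒ Q = (9/5, 1/5)
2. V is the midpoint of HP ⇒ V = (5/2, 1)
3. U lies on line PF with PU:UF = 1:2 ⇒ U = (1/3, 2/3)
4. R is where the line through U parallel to PJ meets line FH ⇒ R = (1/3, -1/6)
5. X lies on line QJ with QX:XJ = -3:4 ⇒ X = (36/5, 4/5)
2·[VUR] = 65/36, 2·[XFQ] = -3/5
[VUR]:[XFQ] = 65/36:-3/5 = -325/108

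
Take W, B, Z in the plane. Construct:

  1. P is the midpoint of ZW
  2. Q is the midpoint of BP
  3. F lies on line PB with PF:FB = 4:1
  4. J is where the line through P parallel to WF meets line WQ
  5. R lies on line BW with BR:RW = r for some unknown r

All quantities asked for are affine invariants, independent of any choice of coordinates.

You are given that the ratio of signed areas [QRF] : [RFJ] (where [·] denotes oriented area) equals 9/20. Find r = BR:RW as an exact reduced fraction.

Choose coordinates W = (0, 0), B = (1, 0), Z = (0, 1).
1. P is the midpoint of ZW ⇒ P = (0, 1/2)
2. Q is the midpoint of BP ⇒ Q = (1/2, 1/4)
3. F lies on line PB with PF:FB = 4:1 ⇒ F = (4/5, 1/10)
4. J is where the line through P parallel to WF meets line WQ ⇒ J = (4/3, 2/3)
5. With BR:RW = r, write λ = r/(r+1) so R = B + λ·(W−B); R is affine-linear in λ
Every point depending on R is an affine combination of R and λ-independent points, so each such coordinate is linear in λ; the λ² term in each signed area is a multiple of (W−B)×(W−B) = 0, so 2·[QRF] and 2·[RFJ] are each linear in λ. Evaluating at λ=0 and λ=1:
  2·[QRF] = 3/20·λ,   2·[RFJ] = 17/30·λ − 1/6
So [QRF]:[RFJ] = (3/20·λ) / (17/30·λ − 1/6). Setting this equal to 9/20:
  3/20·λ = 9/20·(17/30·λ − 1/6)  ⇒  λ = 5/7
Then r = λ/(1−λ) = (5/7)/(2/7) = 5/2. Check: with r = 5/2, R = (2/7, 0) and [QRF]:[RFJ] = 9/20 as required.

r = 5/2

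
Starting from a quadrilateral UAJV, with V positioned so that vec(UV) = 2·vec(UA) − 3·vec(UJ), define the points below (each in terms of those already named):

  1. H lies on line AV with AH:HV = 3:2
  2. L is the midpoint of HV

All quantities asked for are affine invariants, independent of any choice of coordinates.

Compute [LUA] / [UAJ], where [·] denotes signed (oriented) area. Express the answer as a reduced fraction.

Work in coordinates with U = (0, 0), A = (1, 0), J = (0, 1), V = (2, -3).
1. H lies on line AV with AH:HV = 3:2 ⇒ H = (8/5, -9/5)
2. L is the midpoint of HV ⇒ L = (9/5, -12/5)
2·[LUA] = -12/5, 2·[UAJ] = 1
[LUA]:[UAJ] = -12/5:1 = -12/5

[LUA]:[UAJ] = -12/5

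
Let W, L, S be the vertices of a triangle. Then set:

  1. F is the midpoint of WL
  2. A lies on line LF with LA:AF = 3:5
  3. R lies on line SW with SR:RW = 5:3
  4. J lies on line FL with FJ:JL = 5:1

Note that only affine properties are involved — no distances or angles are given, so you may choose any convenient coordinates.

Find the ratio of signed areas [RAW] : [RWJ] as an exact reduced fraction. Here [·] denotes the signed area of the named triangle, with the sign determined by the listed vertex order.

Choose coordinates W = (0, 0), L = (1, 0), S = (0, 1).
1. F is the midpoint of WL ⇒ F = (1/2, 0)
2. A lies on line LF with LA:AF = 3:5 ⇒ A = (13/16, 0)
3. R lies on line SW with SR:RW = 5:3 ⇒ R = (0, 3/8)
4. J lies on line FL with FJ:JL = 5:1 ⇒ J = (11/12, 0)
2·[RAW] = -39/128, 2·[RWJ] = 11/32
[RAW]:[RWJ] = -39/128:11/32 = -39/44

[RAW]:[RWJ] = -39/44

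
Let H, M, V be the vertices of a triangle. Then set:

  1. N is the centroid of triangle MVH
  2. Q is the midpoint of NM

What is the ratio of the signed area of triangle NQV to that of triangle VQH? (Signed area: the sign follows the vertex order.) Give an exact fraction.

Set H = (0, 0), M = (1, 0), V = (0, 1); any affine frame gives the same invariant.
1. N is the centroid of triangle MVH ⇒ N = (1/3, 1/3)
2. Q is the midpoint of NM ⇒ Q = (2/3, 1/6)
2·[NQV] = 1/6, 2·[VQH] = -2/3
[NQV]:[VQH] = 1/6:-2/3 = -1/4

[NQV]:[VQH] = -1/4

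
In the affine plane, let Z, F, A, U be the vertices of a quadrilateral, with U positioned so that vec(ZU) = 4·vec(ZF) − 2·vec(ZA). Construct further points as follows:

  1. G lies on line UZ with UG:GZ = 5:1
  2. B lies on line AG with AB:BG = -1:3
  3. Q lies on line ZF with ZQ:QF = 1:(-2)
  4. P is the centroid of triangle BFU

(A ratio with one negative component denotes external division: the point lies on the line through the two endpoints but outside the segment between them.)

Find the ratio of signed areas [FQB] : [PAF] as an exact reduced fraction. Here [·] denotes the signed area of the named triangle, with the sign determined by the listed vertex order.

Assign Z = (0, 0), F = (1, 0), A = (0, 1), U = (4, -2) — the answer is frame-independent, so this choice is without loss of generality.
1. G lies on line UZ with UG:GZ = 5:1 ⇒ G = (2/3, -1/3)
2. B lies on line AG with AB:BG = -1:3 ⇒ B = (-1/3, 5/3)
3. Q lies on line ZF with ZQ:QF = 1:(-2) ⇒ Q = (-1, 0)
4. P is the centroid of triangle BFU ⇒ P = (14/9, -1/9)
2·[FQB] = -10/3, 2·[PAF] = 4/9
[FQB]:[PAF] = -10/3:4/9 = -15/2

[FQB]:[PAF] = -15/2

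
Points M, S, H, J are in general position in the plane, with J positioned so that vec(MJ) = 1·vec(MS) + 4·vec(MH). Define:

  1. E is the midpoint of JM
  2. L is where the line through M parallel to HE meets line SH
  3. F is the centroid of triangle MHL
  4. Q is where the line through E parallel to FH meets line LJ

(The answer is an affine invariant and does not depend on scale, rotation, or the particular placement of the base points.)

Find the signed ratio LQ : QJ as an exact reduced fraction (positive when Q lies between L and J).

Assign M = (0, 0), S = (1, 0), H = (0, 1), J = (1, 4) — the answer is frame-independent, so this choice is without loss of generality.
1. E is the midpoint of JM ⇒ E = (1/2, 2)
2. L is where the line through M parallel to HE meets line SH ⇒ L = (1/3, 2/3)
3. F is the centroid of triangle MHL ⇒ F = (1/9, 5/9)
4. Q is where the line through E parallel to FH meets line LJ ⇒ Q = (5/9, 16/9)
Q = L + t·(J−L) with t = 1/3, so LQ:QJ = t:(1−t) = 1/3:2/3

LQ:QJ = 1/2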